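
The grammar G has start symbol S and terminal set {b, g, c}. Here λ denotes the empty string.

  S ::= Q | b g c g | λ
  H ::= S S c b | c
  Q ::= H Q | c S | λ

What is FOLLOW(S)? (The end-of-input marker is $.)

FIRST(S) = {λ, b, c}  (via Q)
FIRST(H) = {b, c}  (via S S c b)
FIRST(Q) = {λ, b, c}  (via H Q)
FOLLOW(S) includes $ since S is the start symbol.
FOLLOW(S): in H::=S S c b (occurrence 1), S is followed by S c b with FIRST {b, c}; in H::=S S c b (occurrence 2), S is followed by c b with FIRST {c}; in Q::=c S, the suffix after S is empty, so FOLLOW(S) ⊇ FOLLOW(Q) = {$, b, c}. Thus FOLLOW(S) = {$, b, c}.
FOLLOW(Q): in S::=Q, the suffix after Q is empty, so FOLLOW(Q) ⊇ FOLLOW(S) = {$, b, c}; in Q::=H Q, the suffix after Q is empty (adds nothing new). Thus FOLLOW(Q) = {$, b, c}.
FOLLOW(H): in Q::=H Q, H is followed by Q with FIRST {λ, b, c}; in Q::=H Q, the suffix after H is nullable, so FOLLOW(H) ⊇ FOLLOW(Q) = {$, b, c}. Thus FOLLOW(H) = {$, b, c}.

{$, b, c}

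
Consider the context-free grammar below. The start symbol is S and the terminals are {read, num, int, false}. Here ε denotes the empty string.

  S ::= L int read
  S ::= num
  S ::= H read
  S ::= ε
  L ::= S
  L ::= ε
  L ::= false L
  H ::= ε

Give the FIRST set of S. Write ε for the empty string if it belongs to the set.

{ε, false, int, num, read}

FIRST(H): from H::=ε we get {ε}. So FIRST(H) = {ε}.
FIRST(S): from S::=L int read we get {false, int, num, read}; from S::=num we get {num}; from S::=H read we get {read}; from S::=ε we get {ε}. So FIRST(S) = {ε, false, int, num, read}.
FIRST(L): from L::=S we get {ε, false, int, num, read}; from L::=ε we get {ε}; from L::=false L we get {false}. So FIRST(L) = {ε, false, int, num, read}.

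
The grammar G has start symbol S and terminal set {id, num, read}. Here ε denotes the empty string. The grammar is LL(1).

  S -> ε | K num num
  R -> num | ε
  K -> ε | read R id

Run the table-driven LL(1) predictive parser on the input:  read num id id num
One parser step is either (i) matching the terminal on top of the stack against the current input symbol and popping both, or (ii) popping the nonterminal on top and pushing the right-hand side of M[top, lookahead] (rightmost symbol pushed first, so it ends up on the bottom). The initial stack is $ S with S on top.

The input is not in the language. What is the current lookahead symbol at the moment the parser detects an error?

id

step 1: stack=$ S  input=read num id id num $  — expand S -> K num num
step 2: stack=$ num num K  input=read num id id num $  — expand K -> read R id
step 3: stack=$ num num id R read  input=read num id id num $  — match read
step 4: stack=$ num num id R  input=num id id num $  — expand R -> num
step 5: stack=$ num num id num  input=num id id num $  — match num
step 6: stack=$ num num id  input=id id num $  — match id
step 7: stack=$ num num  input=id num $  — error: top is terminal num but lookahead is id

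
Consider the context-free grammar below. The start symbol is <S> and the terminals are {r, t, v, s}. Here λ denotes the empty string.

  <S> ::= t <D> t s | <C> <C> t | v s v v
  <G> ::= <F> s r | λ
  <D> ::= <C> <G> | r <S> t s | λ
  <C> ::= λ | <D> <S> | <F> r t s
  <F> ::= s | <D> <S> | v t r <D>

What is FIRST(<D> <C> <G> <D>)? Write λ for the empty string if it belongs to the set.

FIRST(<S>) = {r, s, t, v}  (via <C> <C> t)
FIRST(<G>) = {λ, r, s, t, v}  (via <F> s r)
FIRST(<D>) = {λ, r, s, t, v}  (via <C> <G>)
FIRST(<F>) = {r, s, t, v}  (via <D> <S>)
FIRST(<C>) = {λ, r, s, t, v}  (via <D> <S>, <F> r t s)
FIRST(<D> <C> <G> <D>): take FIRST of each symbol in turn, carrying on past any symbol whose FIRST contains λ; result {λ, r, s, t, v}.

{λ, r, s, t, v}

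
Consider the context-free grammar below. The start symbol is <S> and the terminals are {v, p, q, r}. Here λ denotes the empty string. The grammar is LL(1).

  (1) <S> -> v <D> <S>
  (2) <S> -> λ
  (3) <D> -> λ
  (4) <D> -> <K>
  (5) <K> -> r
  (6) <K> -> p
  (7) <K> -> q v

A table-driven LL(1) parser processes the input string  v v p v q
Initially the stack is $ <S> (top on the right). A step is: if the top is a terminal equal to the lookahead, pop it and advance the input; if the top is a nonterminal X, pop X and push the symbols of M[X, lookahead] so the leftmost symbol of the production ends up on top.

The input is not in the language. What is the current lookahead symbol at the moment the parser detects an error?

$

      Stack        Input        Action
   1  $ <S>        v v p v q $  expand <S> -> v <D> <S>
   2  $ <S> <D> v  v v p v q $  match v
   3  $ <S> <D>    v p v q $    expand <D> -> λ
   4  $ <S>        v p v q $    expand <S> -> v <D> <S>
   5  $ <S> <D> v  v p v q $    match v
   6  $ <S> <D>    p v q $      expand <D> -> <K>
   7  $ <S> <K>    p v q $      expand <K> -> p
   8  $ <S> p      p v q $      match p
   9  $ <S>        v q $        expand <S> -> v <D> <S>
  10  $ <S> <D> v  v q $        match v
  11  $ <S> <D>    q $          expand <D> -> <K>
  12  $ <S> <K>    q $          expand <K> -> q v
  13  $ <S> v q    q $          match q
  14  $ <S> v      $            error: top is terminal v but lookahead is $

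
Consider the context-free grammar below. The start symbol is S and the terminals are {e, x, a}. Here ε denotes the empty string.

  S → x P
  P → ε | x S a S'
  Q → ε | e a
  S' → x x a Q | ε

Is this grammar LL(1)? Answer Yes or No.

FIRST(S) = {x}
FIRST(P) = {ε, x}
FIRST(Q) = {ε, e}
FIRST(S') = {ε, x}
FOLLOW(S) = {$, a}
FOLLOW(P) = {$, a}
FOLLOW(Q) = {$, a}
FOLLOW(S') = {$, a}
Each cell of M receives at most one production.

Yes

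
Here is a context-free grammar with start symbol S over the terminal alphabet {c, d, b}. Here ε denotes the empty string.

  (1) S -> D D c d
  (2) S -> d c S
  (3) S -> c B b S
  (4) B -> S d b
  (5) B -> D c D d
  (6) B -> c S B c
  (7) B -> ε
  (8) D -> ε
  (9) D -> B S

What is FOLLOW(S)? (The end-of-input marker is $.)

FIRST(S) = {c, d}  (via D D c d)
FIRST(B) = {ε, c, d}  (via S d b, D c D d)
FIRST(D) = {ε, c, d}  (via B S)
FOLLOW(S) includes $ since S is the start symbol.
FOLLOW(B): in S->c B b S, B is followed by b S with FIRST {b}; in B->c S B c, B is followed by c with FIRST {c}; in D->B S, B is followed by S with FIRST {c, d}. Thus FOLLOW(B) = {b, c, d}.
FOLLOW(D): in S->D D c d (occurrence 1), D is followed by D c d with FIRST {c, d}; in S->D D c d (occurrence 2), D is followed by c d with FIRST {c}; in B->D c D d (occurrence 1), D is followed by c D d with FIRST {c}; in B->D c D d (occurrence 2), D is followed by d with FIRST {d}. Thus FOLLOW(D) = {c, d}.
FOLLOW(S): in S->d c S, the suffix after S is empty (adds nothing new); in S->c B b S, the suffix after S is empty (adds nothing new); in B->S d b, S is followed by d b with FIRST {d}; in B->c S B c, S is followed by B c with FIRST {c, d}; in D->B S, the suffix after S is empty, so FOLLOW(S) ⊇ FOLLOW(D) = {c, d}. Thus FOLLOW(S) = {$, c, d}.

{$, c, d}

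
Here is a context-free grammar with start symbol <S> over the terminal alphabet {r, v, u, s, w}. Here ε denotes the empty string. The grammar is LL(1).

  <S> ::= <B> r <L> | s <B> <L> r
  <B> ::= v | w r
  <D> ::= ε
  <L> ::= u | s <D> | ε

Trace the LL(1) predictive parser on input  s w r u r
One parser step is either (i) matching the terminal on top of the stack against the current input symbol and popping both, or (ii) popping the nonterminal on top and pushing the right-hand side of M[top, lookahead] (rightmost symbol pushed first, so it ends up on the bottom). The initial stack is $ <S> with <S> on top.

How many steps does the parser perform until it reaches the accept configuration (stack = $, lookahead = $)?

step 1: stack=$ <S>  input=s w r u r $  — expand <S> ::= s <B> <L> r
step 2: stack=$ r <L> <B> s  input=s w r u r $  — match s
step 3: stack=$ r <L> <B>  input=w r u r $  — expand <B> ::= w r
step 4: stack=$ r <L> r w  input=w r u r $  — match w
step 5: stack=$ r <L> r  input=r u r $  — match r
step 6: stack=$ r <L>  input=u r $  — expand <L> ::= u
step 7: stack=$ r u  input=u r $  — match u
step 8: stack=$ r  input=r $  — match r
Accept reached after 8 steps.

8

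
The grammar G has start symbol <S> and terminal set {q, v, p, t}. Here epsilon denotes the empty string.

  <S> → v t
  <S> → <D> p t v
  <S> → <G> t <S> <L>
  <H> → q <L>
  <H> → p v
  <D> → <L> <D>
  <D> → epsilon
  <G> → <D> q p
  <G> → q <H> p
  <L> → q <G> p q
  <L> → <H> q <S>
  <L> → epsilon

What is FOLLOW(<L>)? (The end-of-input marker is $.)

FIRST(<H>): from <H>→q <L> we get {q}; from <H>→p v we get {p}. So FIRST(<H>) = {p, q}.
FIRST(<L>): from <L>→q <G> p q we get {q}; from <L>→<H> q <S> we get {p, q}; from <L>→epsilon we get {epsilon}. So FIRST(<L>) = {epsilon, p, q}.
FIRST(<D>): from <D>→<L> <D> we get {epsilon, p, q}; from <D>→epsilon we get {epsilon}. So FIRST(<D>) = {epsilon, p, q}.
FIRST(<G>): from <G>→<D> q p we get {p, q}; from <G>→q <H> p we get {q}. So FIRST(<G>) = {p, q}.
FIRST(<S>): from <S>→v t we get {v}; from <S>→<D> p t v we get {p, q}; from <S>→<G> t <S> <L> we get {p, q}. So FIRST(<S>) = {p, q, v}.
FOLLOW(<S>) includes $ since <S> is the start symbol.
FOLLOW(<H>): in <G>→q <H> p, <H> is followed by p with FIRST {p}; in <L>→<H> q <S>, <H> is followed by q <S> with FIRST {q}. Thus FOLLOW(<H>) = {p, q}.
FOLLOW(<D>): in <S>→<D> p t v, <D> is followed by p t v with FIRST {p}; in <D>→<L> <D>, the suffix after <D> is empty (adds nothing new); in <G>→<D> q p, <D> is followed by q p with FIRST {q}. Thus FOLLOW(<D>) = {p, q}.
FOLLOW(<G>): in <S>→<G> t <S> <L>, <G> is followed by t <S> <L> with FIRST {t}; in <L>→q <G> p q, <G> is followed by p q with FIRST {p}. Thus FOLLOW(<G>) = {p, t}.
FOLLOW(<S>): in <S>→<G> t <S> <L>, <S> is followed by <L> with FIRST {epsilon, p, q}; in <S>→<G> t <S> <L>, the suffix after <S> is nullable (adds nothing new); in <L>→<H> q <S>, the suffix after <S> is empty, so FOLLOW(<S>) ⊇ FOLLOW(<L>) = {$, p, q}. Thus FOLLOW(<S>) = {$, p, q}.
FOLLOW(<L>): in <S>→<G> t <S> <L>, the suffix after <L> is empty, so FOLLOW(<L>) ⊇ FOLLOW(<S>) = {$, p, q}; in <H>→q <L>, the suffix after <L> is empty, so FOLLOW(<L>) ⊇ FOLLOW(<H>) = {p, q}; in <D>→<L> <D>, <L> is followed by <D> with FIRST {epsilon, p, q}; in <D>→<L> <D>, the suffix after <L> is nullable, so FOLLOW(<L>) ⊇ FOLLOW(<D>) = {p, q}. Thus FOLLOW(<L>) = {$, p, q}.

{$, p, q}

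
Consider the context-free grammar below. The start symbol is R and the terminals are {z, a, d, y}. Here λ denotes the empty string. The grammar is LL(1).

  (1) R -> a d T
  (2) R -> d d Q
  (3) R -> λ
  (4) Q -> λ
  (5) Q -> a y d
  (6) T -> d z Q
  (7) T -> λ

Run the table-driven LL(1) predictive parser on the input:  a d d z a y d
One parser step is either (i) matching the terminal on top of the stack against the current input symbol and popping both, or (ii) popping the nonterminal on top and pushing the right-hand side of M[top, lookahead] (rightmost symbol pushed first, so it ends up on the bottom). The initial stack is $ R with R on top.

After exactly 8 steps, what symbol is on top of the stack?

step 1: stack=$ R  input=a d d z a y d $  — expand R -> a d T
step 2: stack=$ T d a  input=a d d z a y d $  — match a
step 3: stack=$ T d  input=d d z a y d $  — match d
step 4: stack=$ T  input=d z a y d $  — expand T -> d z Q
step 5: stack=$ Q z d  input=d z a y d $  — match d
step 6: stack=$ Q z  input=z a y d $  — match z
step 7: stack=$ Q  input=a y d $  — expand Q -> a y d
step 8: stack=$ d y a  input=a y d $  — match a
Stack after step 8: $ d y (top = y).

y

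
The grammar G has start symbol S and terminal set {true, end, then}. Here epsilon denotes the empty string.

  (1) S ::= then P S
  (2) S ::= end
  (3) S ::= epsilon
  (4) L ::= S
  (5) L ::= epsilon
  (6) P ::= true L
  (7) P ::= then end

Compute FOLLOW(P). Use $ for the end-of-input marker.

{$, end, then}

FIRST(S) = {epsilon, end, then}
FIRST(P) = {then, true}
FIRST(L) = {epsilon, end, then}  (via S)
FOLLOW(S) includes $ since S is the start symbol.
FOLLOW(S): in S::=then P S, the suffix after S is empty (adds nothing new); in L::=S, the suffix after S is empty, so FOLLOW(S) ⊇ FOLLOW(L) = {$, end, then}. Thus FOLLOW(S) = {$, end, then}.
FOLLOW(P): in S::=then P S, P is followed by S with FIRST {epsilon, end, then}; in S::=then P S, the suffix after P is nullable, so FOLLOW(P) ⊇ FOLLOW(S) = {$, end, then}. Thus FOLLOW(P) = {$, end, then}.
FOLLOW(L): in P::=true L, the suffix after L is empty, so FOLLOW(L) ⊇ FOLLOW(P) = {$, end, then}. Thus FOLLOW(L) = {$, end, then}.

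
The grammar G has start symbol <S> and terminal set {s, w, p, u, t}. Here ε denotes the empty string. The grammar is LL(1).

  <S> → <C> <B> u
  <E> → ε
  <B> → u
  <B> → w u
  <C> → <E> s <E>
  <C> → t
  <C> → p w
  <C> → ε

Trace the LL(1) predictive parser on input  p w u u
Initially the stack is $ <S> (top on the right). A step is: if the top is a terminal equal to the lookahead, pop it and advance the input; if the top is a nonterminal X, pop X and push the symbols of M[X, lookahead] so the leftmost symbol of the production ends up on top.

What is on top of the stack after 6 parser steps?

u

     Stack        Input      Action
  1  $ <S>        p w u u $  expand <S> → <C> <B> u
  2  $ u <B> <C>  p w u u $  expand <C> → p w
  3  $ u <B> w p  p w u u $  match p
  4  $ u <B> w    w u u $    match w
  5  $ u <B>      u u $      expand <B> → u
  6  $ u u        u u $      match u
Stack after step 6: $ u (top = u).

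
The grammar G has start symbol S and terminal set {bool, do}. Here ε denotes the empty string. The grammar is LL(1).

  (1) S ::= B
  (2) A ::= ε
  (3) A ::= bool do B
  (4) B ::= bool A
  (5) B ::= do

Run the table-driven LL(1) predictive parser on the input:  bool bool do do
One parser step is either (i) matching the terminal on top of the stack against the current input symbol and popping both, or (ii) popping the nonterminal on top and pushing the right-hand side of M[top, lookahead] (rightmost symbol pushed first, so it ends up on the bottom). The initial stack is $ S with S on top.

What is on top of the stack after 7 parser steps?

do

     Stack        Input              Action
  1  $ S          bool bool do do $  expand S ::= B
  2  $ B          bool bool do do $  expand B ::= bool A
  3  $ A bool     bool bool do do $  match bool
  4  $ A          bool do do $       expand A ::= bool do B
  5  $ B do bool  bool do do $       match bool
  6  $ B do       do do $            match do
  7  $ B          do $               expand B ::= do
Stack after step 7: $ do (top = do).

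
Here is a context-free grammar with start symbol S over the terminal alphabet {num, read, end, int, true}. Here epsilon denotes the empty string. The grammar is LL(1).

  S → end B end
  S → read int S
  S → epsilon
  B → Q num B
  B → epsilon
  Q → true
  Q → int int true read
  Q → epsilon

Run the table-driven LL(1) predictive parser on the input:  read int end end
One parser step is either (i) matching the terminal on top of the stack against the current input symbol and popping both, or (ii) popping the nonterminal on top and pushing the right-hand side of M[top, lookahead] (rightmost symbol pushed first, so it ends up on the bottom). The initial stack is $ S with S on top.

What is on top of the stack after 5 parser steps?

B

     Stack         Input               Action
  1  $ S           read int end end $  expand S → read int S
  2  $ S int read  read int end end $  match read
  3  $ S int       int end end $       match int
  4  $ S           end end $           expand S → end B end
  5  $ end B end   end end $           match end
Stack after step 5: $ end B (top = B).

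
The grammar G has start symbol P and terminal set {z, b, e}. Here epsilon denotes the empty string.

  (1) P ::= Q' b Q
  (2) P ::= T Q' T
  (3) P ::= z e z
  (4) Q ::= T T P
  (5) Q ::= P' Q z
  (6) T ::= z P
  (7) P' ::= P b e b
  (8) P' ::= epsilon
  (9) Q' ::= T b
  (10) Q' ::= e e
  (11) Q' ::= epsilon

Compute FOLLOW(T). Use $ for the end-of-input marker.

{$, b, e, z}

FIRST(T) = {z}
FIRST(Q') = {epsilon, e, z}  (via T b)
FIRST(P) = {b, e, z}  (via Q' b Q, T Q' T)
FIRST(P') = {epsilon, b, e, z}  (via P b e b)
FIRST(Q) = {b, e, z}  (via T T P, P' Q z)
FOLLOW(P) includes $ since P is the start symbol.
FOLLOW(P'): in Q::=P' Q z, P' is followed by Q z with FIRST {b, e, z}. Thus FOLLOW(P') = {b, e, z}.
FOLLOW(Q'): in P::=Q' b Q, Q' is followed by b Q with FIRST {b}; in P::=T Q' T, Q' is followed by T with FIRST {z}. Thus FOLLOW(Q') = {b, z}.
FOLLOW(P): in Q::=T T P, the suffix after P is empty, so FOLLOW(P) ⊇ FOLLOW(Q) = {$, b, e, z}; in T::=z P, the suffix after P is empty, so FOLLOW(P) ⊇ FOLLOW(T) = {$, b, e, z}; in P'::=P b e b, P is followed by b e b with FIRST {b}. Thus FOLLOW(P) = {$, b, e, z}.
FOLLOW(Q): in P::=Q' b Q, the suffix after Q is empty, so FOLLOW(Q) ⊇ FOLLOW(P) = {$, b, e, z}; in Q::=P' Q z, Q is followed by z with FIRST {z}. Thus FOLLOW(Q) = {$, b, e, z}.
FOLLOW(T): in P::=T Q' T (occurrence 1), T is followed by Q' T with FIRST {e, z}; in P::=T Q' T (occurrence 2), the suffix after T is empty, so FOLLOW(T) ⊇ FOLLOW(P) = {$, b, e, z}; in Q::=T T P (occurrence 1), T is followed by T P with FIRST {z}; in Q::=T T P (occurrence 2), T is followed by P with FIRST {b, e, z}; in Q'::=T b, T is followed by b with FIRST {b}. Thus FOLLOW(T) = {$, b, e, z}.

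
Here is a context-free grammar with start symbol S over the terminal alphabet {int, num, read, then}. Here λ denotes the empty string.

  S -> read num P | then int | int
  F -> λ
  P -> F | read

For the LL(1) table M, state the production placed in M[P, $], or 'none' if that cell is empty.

P -> F

FIRST(S) = {int, read, then}
FIRST(F) = {λ}
FIRST(P) = {λ, read}  (via F)
FOLLOW(S) includes $ since S is the start symbol.
FOLLOW(S): S appears on no right-hand side. Thus FOLLOW(S) = {$}.
FOLLOW(P): in S->read num P, the suffix after P is empty, so FOLLOW(P) ⊇ FOLLOW(S) = {$}. Thus FOLLOW(P) = {$}.
For P -> F: FIRST(F) = {λ}, so it goes in M[P, t] for t ∈ {}; since λ ∈ FIRST, also for every t ∈ FOLLOW(P) = {$}.
For P -> read: FIRST(read) = {read}, so it goes in M[P, t] for t ∈ {read}.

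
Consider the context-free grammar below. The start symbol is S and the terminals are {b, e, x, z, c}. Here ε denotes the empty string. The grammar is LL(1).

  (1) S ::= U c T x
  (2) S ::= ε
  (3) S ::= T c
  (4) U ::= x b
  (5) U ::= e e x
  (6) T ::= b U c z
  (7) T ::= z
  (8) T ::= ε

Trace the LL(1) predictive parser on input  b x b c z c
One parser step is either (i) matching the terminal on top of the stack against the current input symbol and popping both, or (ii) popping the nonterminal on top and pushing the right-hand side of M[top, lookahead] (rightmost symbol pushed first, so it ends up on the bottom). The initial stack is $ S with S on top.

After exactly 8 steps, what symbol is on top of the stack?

c

     Stack        Input          Action
  1  $ S          b x b c z c $  expand S ::= T c
  2  $ c T        b x b c z c $  expand T ::= b U c z
  3  $ c z c U b  b x b c z c $  match b
  4  $ c z c U    x b c z c $    expand U ::= x b
  5  $ c z c b x  x b c z c $    match x
  6  $ c z c b    b c z c $      match b
  7  $ c z c      c z c $        match c
  8  $ c z        z c $          match z
Stack after step 8: $ c (top = c).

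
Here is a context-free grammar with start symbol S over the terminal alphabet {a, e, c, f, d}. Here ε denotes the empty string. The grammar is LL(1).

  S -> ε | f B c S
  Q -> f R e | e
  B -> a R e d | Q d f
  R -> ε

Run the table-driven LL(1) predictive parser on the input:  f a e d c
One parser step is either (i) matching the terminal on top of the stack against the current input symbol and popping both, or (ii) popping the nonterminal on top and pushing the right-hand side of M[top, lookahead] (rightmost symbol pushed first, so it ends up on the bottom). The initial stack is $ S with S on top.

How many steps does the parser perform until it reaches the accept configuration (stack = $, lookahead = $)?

step 1: stack=$ S  input=f a e d c $  — expand S -> f B c S
step 2: stack=$ S c B f  input=f a e d c $  — match f
step 3: stack=$ S c B  input=a e d c $  — expand B -> a R e d
step 4: stack=$ S c d e R a  input=a e d c $  — match a
step 5: stack=$ S c d e R  input=e d c $  — expand R -> ε
step 6: stack=$ S c d e  input=e d c $  — match e
step 7: stack=$ S c d  input=d c $  — match d
step 8: stack=$ S c  input=c $  — match c
step 9: stack=$ S  input=$  — expand S -> ε
Accept reached after 9 steps.

9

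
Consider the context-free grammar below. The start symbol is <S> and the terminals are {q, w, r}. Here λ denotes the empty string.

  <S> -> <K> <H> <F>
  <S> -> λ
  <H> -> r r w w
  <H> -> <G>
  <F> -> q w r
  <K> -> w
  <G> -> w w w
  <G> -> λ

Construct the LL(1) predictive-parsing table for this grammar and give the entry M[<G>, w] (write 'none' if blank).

FIRST(<F>) = {q}
FIRST(<K>) = {w}
FIRST(<G>) = {λ, w}
FIRST(<S>) = {λ, w}  (via <K> <H> <F>)
FIRST(<H>) = {λ, r, w}  (via <G>)
FOLLOW(<S>) includes $ since <S> is the start symbol.
FOLLOW(<H>): in <S>-><K> <H> <F>, <H> is followed by <F> with FIRST {q}. Thus FOLLOW(<H>) = {q}.
FOLLOW(<G>): in <H>-><G>, the suffix after <G> is empty, so FOLLOW(<G>) ⊇ FOLLOW(<H>) = {q}. Thus FOLLOW(<G>) = {q}.
For <G> -> w w w: FIRST(w w w) = {w}, so it goes in M[<G>, t] for t ∈ {w}.
For <G> -> λ: FIRST(λ) = {λ}, so it goes in M[<G>, t] for t ∈ {}; since λ ∈ FIRST, also for every t ∈ FOLLOW(<G>) = {q}.

<G> -> w w w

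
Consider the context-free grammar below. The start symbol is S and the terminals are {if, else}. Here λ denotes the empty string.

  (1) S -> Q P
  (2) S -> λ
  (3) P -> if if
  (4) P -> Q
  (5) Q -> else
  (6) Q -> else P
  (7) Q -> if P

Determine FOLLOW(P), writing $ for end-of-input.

{$, else, if}

FIRST(Q): from Q->else we get {else}; from Q->else P we get {else}; from Q->if P we get {if}. So FIRST(Q) = {else, if}.
FIRST(S): from S->Q P we get {else, if}; from S->λ we get {λ}. So FIRST(S) = {λ, else, if}.
FIRST(P): from P->if if we get {if}; from P->Q we get {else, if}. So FIRST(P) = {else, if}.
FOLLOW(S) includes $ since S is the start symbol.
FOLLOW(S): S appears on no right-hand side. Thus FOLLOW(S) = {$}.
FOLLOW(P): in S->Q P, the suffix after P is empty, so FOLLOW(P) ⊇ FOLLOW(S) = {$}; in Q->else P, the suffix after P is empty, so FOLLOW(P) ⊇ FOLLOW(Q) = {$, else, if}; in Q->if P, the suffix after P is empty, so FOLLOW(P) ⊇ FOLLOW(Q) = {$, else, if}. Thus FOLLOW(P) = {$, else, if}.
FOLLOW(Q): in S->Q P, Q is followed by P with FIRST {else, if}; in P->Q, the suffix after Q is empty, so FOLLOW(Q) ⊇ FOLLOW(P) = {$, else, if}. Thus FOLLOW(Q) = {$, else, if}.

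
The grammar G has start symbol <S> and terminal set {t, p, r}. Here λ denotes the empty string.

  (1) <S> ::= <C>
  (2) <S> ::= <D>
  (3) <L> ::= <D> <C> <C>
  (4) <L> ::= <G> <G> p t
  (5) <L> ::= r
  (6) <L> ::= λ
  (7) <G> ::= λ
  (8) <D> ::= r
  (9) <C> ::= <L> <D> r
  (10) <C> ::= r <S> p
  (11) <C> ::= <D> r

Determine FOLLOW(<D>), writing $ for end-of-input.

{$, p, r}

FIRST(<G>): from <G>::=λ we get {λ}. So FIRST(<G>) = {λ}.
FIRST(<D>): from <D>::=r we get {r}. So FIRST(<D>) = {r}.
FIRST(<L>): from <L>::=<D> <C> <C> we get {r}; from <L>::=<G> <G> p t we get {p}; from <L>::=r we get {r}; from <L>::=λ we get {λ}. So FIRST(<L>) = {λ, p, r}.
FIRST(<C>): from <C>::=<L> <D> r we get {p, r}; from <C>::=r <S> p we get {r}; from <C>::=<D> r we get {r}. So FIRST(<C>) = {p, r}.
FIRST(<S>): from <S>::=<C> we get {p, r}; from <S>::=<D> we get {r}. So FIRST(<S>) = {p, r}.
FOLLOW(<S>) includes $ since <S> is the start symbol.
FOLLOW(<S>): in <C>::=r <S> p, <S> is followed by p with FIRST {p}. Thus FOLLOW(<S>) = {$, p}.
FOLLOW(<L>): in <C>::=<L> <D> r, <L> is followed by <D> r with FIRST {r}. Thus FOLLOW(<L>) = {r}.
FOLLOW(<G>): in <L>::=<G> <G> p t (occurrence 1), <G> is followed by <G> p t with FIRST {p}; in <L>::=<G> <G> p t (occurrence 2), <G> is followed by p t with FIRST {p}. Thus FOLLOW(<G>) = {p}.
FOLLOW(<D>): in <S>::=<D>, the suffix after <D> is empty, so FOLLOW(<D>) ⊇ FOLLOW(<S>) = {$, p}; in <L>::=<D> <C> <C>, <D> is followed by <C> <C> with FIRST {p, r}; in <C>::=<L> <D> r, <D> is followed by r with FIRST {r}; in <C>::=<D> r, <D> is followed by r with FIRST {r}. Thus FOLLOW(<D>) = {$, p, r}.
FOLLOW(<C>): in <S>::=<C>, the suffix after <C> is empty, so FOLLOW(<C>) ⊇ FOLLOW(<S>) = {$, p}; in <L>::=<D> <C> <C> (occurrence 1), <C> is followed by <C> with FIRST {p, r}; in <L>::=<D> <C> <C> (occurrence 2), the suffix after <C> is empty, so FOLLOW(<C>) ⊇ FOLLOW(<L>) = {r}. Thus FOLLOW(<C>) = {$, p, r}.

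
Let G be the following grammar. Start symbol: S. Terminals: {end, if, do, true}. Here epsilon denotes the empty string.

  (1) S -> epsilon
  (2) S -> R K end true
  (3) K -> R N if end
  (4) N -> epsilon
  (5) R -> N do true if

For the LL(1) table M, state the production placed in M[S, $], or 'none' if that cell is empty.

FIRST(N) = {epsilon}
FIRST(R) = {do}  (via N do true if)
FIRST(S) = {epsilon, do}  (via R K end true)
FIRST(K) = {do}  (via R N if end)
FOLLOW(S) includes $ since S is the start symbol.
FOLLOW(S): S appears on no right-hand side. Thus FOLLOW(S) = {$}.
For S -> epsilon: FIRST(epsilon) = {epsilon}, so it goes in M[S, t] for t ∈ {}; since epsilon ∈ FIRST, also for every t ∈ FOLLOW(S) = {$}.
For S -> R K end true: FIRST(R K end true) = {do}, so it goes in M[S, t] for t ∈ {do}.

S -> epsilon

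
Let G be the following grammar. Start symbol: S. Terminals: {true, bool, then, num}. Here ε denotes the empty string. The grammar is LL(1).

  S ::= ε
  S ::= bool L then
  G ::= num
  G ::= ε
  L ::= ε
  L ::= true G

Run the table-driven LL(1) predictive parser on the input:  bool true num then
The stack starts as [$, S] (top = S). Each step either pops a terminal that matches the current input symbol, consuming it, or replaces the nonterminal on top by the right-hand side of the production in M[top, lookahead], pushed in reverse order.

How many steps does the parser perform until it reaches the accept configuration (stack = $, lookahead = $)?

7

     Stack          Input                 Action
  1  $ S            bool true num then $  expand S ::= bool L then
  2  $ then L bool  bool true num then $  match bool
  3  $ then L       true num then $       expand L ::= true G
  4  $ then G true  true num then $       match true
  5  $ then G       num then $            expand G ::= num
  6  $ then num     num then $            match num
  7  $ then         then $                match then
Accept reached after 7 steps.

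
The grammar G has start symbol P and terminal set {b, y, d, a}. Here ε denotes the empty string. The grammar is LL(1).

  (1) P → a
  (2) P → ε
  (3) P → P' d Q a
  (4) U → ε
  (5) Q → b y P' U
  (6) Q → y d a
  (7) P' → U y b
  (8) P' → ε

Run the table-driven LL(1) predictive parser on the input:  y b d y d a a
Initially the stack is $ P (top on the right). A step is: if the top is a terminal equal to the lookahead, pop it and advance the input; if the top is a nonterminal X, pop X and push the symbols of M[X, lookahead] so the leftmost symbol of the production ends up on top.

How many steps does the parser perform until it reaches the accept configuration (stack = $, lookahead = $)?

step 1: stack=$ P  input=y b d y d a a $  — expand P → P' d Q a
step 2: stack=$ a Q d P'  input=y b d y d a a $  — expand P' → U y b
step 3: stack=$ a Q d b y U  input=y b d y d a a $  — expand U → ε
step 4: stack=$ a Q d b y  input=y b d y d a a $  — match y
step 5: stack=$ a Q d b  input=b d y d a a $  — match b
step 6: stack=$ a Q d  input=d y d a a $  — match d
step 7: stack=$ a Q  input=y d a a $  — expand Q → y d a
step 8: stack=$ a a d y  input=y d a a $  — match y
step 9: stack=$ a a d  input=d a a $  — match d
step 10: stack=$ a a  input=a a $  — match a
step 11: stack=$ a  input=a $  — match a
Accept reached after 11 steps.

11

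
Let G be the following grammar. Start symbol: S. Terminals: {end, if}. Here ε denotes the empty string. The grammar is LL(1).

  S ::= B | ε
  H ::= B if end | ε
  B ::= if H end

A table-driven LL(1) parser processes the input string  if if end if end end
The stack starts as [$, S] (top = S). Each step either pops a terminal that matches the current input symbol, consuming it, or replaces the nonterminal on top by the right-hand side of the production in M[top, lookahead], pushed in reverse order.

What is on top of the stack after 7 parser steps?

     Stack                  Input                   Action
  1  $ S                    if if end if end end $  expand S ::= B
  2  $ B                    if if end if end end $  expand B ::= if H end
  3  $ end H if             if if end if end end $  match if
  4  $ end H                if end if end end $     expand H ::= B if end
  5  $ end end if B         if end if end end $     expand B ::= if H end
  6  $ end end if end H if  if end if end end $     match if
  7  $ end end if end H     end if end end $        expand H ::= ε
Stack after step 7: $ end end if end (top = end).

end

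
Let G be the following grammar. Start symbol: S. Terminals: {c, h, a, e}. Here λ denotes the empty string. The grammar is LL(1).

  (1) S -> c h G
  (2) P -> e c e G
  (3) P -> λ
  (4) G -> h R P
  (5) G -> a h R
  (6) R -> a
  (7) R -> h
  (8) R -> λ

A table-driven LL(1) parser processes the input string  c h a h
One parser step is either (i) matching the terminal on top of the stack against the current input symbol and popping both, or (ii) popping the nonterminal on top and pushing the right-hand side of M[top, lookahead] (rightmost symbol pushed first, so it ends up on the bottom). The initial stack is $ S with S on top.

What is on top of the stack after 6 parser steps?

R

step 1: stack=$ S  input=c h a h $  — expand S -> c h G
step 2: stack=$ G h c  input=c h a h $  — match c
step 3: stack=$ G h  input=h a h $  — match h
step 4: stack=$ G  input=a h $  — expand G -> a h R
step 5: stack=$ R h a  input=a h $  — match a
step 6: stack=$ R h  input=h $  — match h
Stack after step 6: $ R (top = R).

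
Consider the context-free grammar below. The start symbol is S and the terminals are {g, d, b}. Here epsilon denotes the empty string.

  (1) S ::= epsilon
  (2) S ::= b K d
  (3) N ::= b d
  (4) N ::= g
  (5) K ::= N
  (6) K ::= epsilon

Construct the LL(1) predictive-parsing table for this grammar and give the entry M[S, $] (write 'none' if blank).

S ::= epsilon

FIRST(S) = {epsilon, b}
FIRST(N) = {b, g}
FIRST(K) = {epsilon, b, g}  (via N)
FOLLOW(S) includes $ since S is the start symbol.
FOLLOW(S): S appears on no right-hand side. Thus FOLLOW(S) = {$}.
For S ::= epsilon: FIRST(epsilon) = {epsilon}, so it goes in M[S, t] for t ∈ {}; since epsilon ∈ FIRST, also for every t ∈ FOLLOW(S) = {$}.
For S ::= b K d: FIRST(b K d) = {b}, so it goes in M[S, t] for t ∈ {b}.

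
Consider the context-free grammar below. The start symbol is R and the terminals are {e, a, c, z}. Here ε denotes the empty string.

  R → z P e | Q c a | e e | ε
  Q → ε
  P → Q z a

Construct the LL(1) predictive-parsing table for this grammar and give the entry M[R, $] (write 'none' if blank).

R → ε

FIRST(Q) = {ε}
FIRST(R) = {ε, c, e, z}  (via Q c a)
FIRST(P) = {z}  (via Q z a)
FOLLOW(R) includes $ since R is the start symbol.
FOLLOW(R): R appears on no right-hand side. Thus FOLLOW(R) = {$}.
For R → z P e: FIRST(z P e) = {z}, so it goes in M[R, t] for t ∈ {z}.
For R → Q c a: FIRST(Q c a) = {c}, so it goes in M[R, t] for t ∈ {c}.
For R → e e: FIRST(e e) = {e}, so it goes in M[R, t] for t ∈ {e}.
For R → ε: FIRST(ε) = {ε}, so it goes in M[R, t] for t ∈ {}; since ε ∈ FIRST, also for every t ∈ FOLLOW(R) = {$}.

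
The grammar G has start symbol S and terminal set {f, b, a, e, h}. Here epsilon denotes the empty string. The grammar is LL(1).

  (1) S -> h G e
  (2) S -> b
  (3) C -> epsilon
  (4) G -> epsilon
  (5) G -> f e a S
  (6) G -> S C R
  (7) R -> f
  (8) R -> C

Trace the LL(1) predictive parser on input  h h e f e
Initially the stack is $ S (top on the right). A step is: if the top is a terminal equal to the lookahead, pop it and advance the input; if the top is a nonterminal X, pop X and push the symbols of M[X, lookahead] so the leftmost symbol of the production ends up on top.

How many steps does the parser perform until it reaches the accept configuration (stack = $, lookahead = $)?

11

step 1: stack=$ S  input=h h e f e $  — expand S -> h G e
step 2: stack=$ e G h  input=h h e f e $  — match h
step 3: stack=$ e G  input=h e f e $  — expand G -> S C R
step 4: stack=$ e R C S  input=h e f e $  — expand S -> h G e
step 5: stack=$ e R C e G h  input=h e f e $  — match h
step 6: stack=$ e R C e G  input=e f e $  — expand G -> epsilon
step 7: stack=$ e R C e  input=e f e $  — match e
step 8: stack=$ e R C  input=f e $  — expand C -> epsilon
step 9: stack=$ e R  input=f e $  — expand R -> f
step 10: stack=$ e f  input=f e $  — match f
step 11: stack=$ e  input=e $  — match e
Accept reached after 11 steps.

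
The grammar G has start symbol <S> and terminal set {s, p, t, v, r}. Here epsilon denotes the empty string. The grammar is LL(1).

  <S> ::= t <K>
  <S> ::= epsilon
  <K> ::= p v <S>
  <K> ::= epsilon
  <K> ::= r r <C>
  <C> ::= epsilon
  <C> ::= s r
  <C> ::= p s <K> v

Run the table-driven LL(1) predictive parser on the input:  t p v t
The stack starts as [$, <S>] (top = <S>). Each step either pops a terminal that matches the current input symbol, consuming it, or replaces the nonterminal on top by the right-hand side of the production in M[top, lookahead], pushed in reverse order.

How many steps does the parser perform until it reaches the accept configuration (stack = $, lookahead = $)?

8

step 1: stack=$ <S>  input=t p v t $  — expand <S> ::= t <K>
step 2: stack=$ <K> t  input=t p v t $  — match t
step 3: stack=$ <K>  input=p v t $  — expand <K> ::= p v <S>
step 4: stack=$ <S> v p  input=p v t $  — match p
step 5: stack=$ <S> v  input=v t $  — match v
step 6: stack=$ <S>  input=t $  — expand <S> ::= t <K>
step 7: stack=$ <K> t  input=t $  — match t
step 8: stack=$ <K>  input=$  — expand <K> ::= epsilon
Accept reached after 8 steps.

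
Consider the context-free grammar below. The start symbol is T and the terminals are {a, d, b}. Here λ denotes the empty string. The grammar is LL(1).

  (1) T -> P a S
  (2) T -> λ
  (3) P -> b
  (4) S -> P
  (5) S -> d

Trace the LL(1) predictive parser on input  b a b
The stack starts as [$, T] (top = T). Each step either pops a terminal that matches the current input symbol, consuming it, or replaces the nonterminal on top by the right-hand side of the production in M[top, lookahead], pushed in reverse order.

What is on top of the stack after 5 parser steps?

step 1: stack=$ T  input=b a b $  — expand T -> P a S
step 2: stack=$ S a P  input=b a b $  — expand P -> b
step 3: stack=$ S a b  input=b a b $  — match b
step 4: stack=$ S a  input=a b $  — match a
step 5: stack=$ S  input=b $  — expand S -> P
Stack after step 5: $ P (top = P).

P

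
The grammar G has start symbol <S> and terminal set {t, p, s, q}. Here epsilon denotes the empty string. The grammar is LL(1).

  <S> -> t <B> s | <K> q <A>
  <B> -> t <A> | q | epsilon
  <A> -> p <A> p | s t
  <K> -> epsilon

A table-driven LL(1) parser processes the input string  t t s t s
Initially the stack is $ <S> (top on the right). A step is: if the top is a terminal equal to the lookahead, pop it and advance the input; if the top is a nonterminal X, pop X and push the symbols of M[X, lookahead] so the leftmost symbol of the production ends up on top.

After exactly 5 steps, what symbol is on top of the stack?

step 1: stack=$ <S>  input=t t s t s $  — expand <S> -> t <B> s
step 2: stack=$ s <B> t  input=t t s t s $  — match t
step 3: stack=$ s <B>  input=t s t s $  — expand <B> -> t <A>
step 4: stack=$ s <A> t  input=t s t s $  — match t
step 5: stack=$ s <A>  input=s t s $  — expand <A> -> s t
Stack after step 5: $ s t s (top = s).

s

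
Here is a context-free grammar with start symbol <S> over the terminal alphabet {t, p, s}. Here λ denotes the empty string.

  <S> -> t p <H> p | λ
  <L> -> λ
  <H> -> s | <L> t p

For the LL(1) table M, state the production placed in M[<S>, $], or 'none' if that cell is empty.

FIRST(<S>): from <S>->t p <H> p we get {t}; from <S>->λ we get {λ}. So FIRST(<S>) = {λ, t}.
FIRST(<L>): from <L>->λ we get {λ}. So FIRST(<L>) = {λ}.
FIRST(<H>): from <H>->s we get {s}; from <H>-><L> t p we get {t}. So FIRST(<H>) = {s, t}.
FOLLOW(<S>) includes $ since <S> is the start symbol.
FOLLOW(<S>): <S> appears on no right-hand side. Thus FOLLOW(<S>) = {$}.
For <S> -> t p <H> p: FIRST(t p <H> p) = {t}, so it goes in M[<S>, t] for t ∈ {t}.
For <S> -> λ: FIRST(λ) = {λ}, so it goes in M[<S>, t] for t ∈ {}; since λ ∈ FIRST, also for every t ∈ FOLLOW(<S>) = {$}.

<S> -> λ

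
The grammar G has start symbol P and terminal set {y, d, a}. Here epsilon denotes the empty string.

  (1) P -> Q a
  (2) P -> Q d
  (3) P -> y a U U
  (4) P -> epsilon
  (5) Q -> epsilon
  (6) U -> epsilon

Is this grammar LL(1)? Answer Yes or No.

FIRST(P) = {epsilon, a, d, y}
FIRST(Q) = {epsilon}
FIRST(U) = {epsilon}
FOLLOW(P) = {$}
FOLLOW(Q) = {a, d}
FOLLOW(U) = {$}
Each cell of M receives at most one production.

Yes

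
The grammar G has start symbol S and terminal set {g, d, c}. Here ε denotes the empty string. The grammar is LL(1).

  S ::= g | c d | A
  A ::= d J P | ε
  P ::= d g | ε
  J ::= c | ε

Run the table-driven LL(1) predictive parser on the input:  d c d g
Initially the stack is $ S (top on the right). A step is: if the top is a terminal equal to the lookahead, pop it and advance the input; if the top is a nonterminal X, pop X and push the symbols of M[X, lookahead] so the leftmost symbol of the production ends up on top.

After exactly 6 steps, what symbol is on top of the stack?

d

     Stack    Input      Action
  1  $ S      d c d g $  expand S ::= A
  2  $ A      d c d g $  expand A ::= d J P
  3  $ P J d  d c d g $  match d
  4  $ P J    c d g $    expand J ::= c
  5  $ P c    c d g $    match c
  6  $ P      d g $      expand P ::= d g
Stack after step 6: $ g d (top = d).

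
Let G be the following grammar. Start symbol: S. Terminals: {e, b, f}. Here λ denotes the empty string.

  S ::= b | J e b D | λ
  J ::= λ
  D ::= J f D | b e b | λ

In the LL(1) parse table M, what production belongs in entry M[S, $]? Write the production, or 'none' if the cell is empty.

FIRST(J) = {λ}
FIRST(S) = {λ, b, e}  (via J e b D)
FIRST(D) = {λ, b, f}  (via J f D)
FOLLOW(S) includes $ since S is the start symbol.
FOLLOW(S): S appears on no right-hand side. Thus FOLLOW(S) = {$}.
For S ::= b: FIRST(b) = {b}, so it goes in M[S, t] for t ∈ {b}.
For S ::= J e b D: FIRST(J e b D) = {e}, so it goes in M[S, t] for t ∈ {e}.
For S ::= λ: FIRST(λ) = {λ}, so it goes in M[S, t] for t ∈ {}; since λ ∈ FIRST, also for every t ∈ FOLLOW(S) = {$}.

S ::= λ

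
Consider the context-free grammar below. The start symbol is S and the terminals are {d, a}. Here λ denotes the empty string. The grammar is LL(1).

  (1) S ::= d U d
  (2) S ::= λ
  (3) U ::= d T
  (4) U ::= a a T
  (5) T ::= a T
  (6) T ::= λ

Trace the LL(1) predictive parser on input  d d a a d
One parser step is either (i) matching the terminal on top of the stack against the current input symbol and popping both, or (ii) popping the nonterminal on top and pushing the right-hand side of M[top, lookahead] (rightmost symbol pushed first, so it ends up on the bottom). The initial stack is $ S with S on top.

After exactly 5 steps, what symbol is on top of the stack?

a

     Stack    Input        Action
  1  $ S      d d a a d $  expand S ::= d U d
  2  $ d U d  d d a a d $  match d
  3  $ d U    d a a d $    expand U ::= d T
  4  $ d T d  d a a d $    match d
  5  $ d T    a a d $      expand T ::= a T
Stack after step 5: $ d T a (top = a).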